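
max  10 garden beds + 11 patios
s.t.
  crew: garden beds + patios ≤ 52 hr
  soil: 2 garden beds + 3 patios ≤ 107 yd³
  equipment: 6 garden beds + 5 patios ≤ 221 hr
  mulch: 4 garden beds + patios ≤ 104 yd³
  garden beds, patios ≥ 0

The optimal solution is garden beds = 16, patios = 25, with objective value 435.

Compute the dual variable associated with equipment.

Binding: soil and equipment. Non-binding: crew (11 unused), mulch (15 unused).
Since crew, mulch are not tight, their duals are 0.
From A_Bᵀ y = c: 2·y_soil + 6·y_equipment = 10; 3·y_soil + 5·y_equipment = 11.
Solving: y_soil = 2, y_equipment = 1.
Shadow price of equipment = 1.

1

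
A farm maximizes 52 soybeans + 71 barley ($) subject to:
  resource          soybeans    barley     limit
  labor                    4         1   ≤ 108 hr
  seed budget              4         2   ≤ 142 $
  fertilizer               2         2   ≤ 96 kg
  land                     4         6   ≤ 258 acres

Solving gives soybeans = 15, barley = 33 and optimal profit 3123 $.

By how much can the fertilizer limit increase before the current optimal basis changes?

Binding constraints: fertilizer, land. The basis is B = [[2,2],[4,6]] with det 4.
Per unit increase in fertilizer, x* moves by d = (1.5, -1).
The basis stays optimal until labor becomes binding; allowable increase = 3 kg.

3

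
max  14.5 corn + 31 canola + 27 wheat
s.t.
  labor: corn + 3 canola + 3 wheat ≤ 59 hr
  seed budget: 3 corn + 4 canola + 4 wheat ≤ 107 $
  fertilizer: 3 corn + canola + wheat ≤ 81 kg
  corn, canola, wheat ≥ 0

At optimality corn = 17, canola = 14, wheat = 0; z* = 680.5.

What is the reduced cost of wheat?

At the optimum: labor uses 59 of 59 (binding); seed budget uses 107 of 107 (binding); fertilizer uses 65 of 81 (slack = 16).
Since fertilizer is not tight, its dual is 0.
From A_Bᵀ y = c: 1·y_labor + 3·y_seed budget = 14.5; 3·y_labor + 4·y_seed budget = 31.
This yields shadow prices y_labor = 7, y_seed budget = 2.5.
Reduced cost of wheat: c₃ − yᵀa₃ = 27 − (7·3 + 2.5·4) = 27 − 31 = -4.

-4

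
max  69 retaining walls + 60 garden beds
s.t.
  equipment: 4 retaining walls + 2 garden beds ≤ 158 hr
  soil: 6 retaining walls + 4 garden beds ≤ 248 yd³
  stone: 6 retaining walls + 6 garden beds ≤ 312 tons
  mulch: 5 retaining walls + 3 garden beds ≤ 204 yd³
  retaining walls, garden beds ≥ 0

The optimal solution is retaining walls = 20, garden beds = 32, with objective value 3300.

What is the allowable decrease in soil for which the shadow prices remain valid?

40

Binding constraints: soil, stone. The basis is B = [[6,4],[6,6]] with det 12.
Per unit decrease in soil, x* moves by d = (-0.5, 0.5).
The basis stays optimal until retaining walls reaches 0; allowable decrease = 40 yd³.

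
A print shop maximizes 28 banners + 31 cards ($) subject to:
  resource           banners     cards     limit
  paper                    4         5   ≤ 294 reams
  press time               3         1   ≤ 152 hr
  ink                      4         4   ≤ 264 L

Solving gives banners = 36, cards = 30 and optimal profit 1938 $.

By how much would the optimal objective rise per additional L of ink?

Check each constraint at x*: paper 294/294 (tight); press time 138/152 (slack 14); ink 264/264 (tight).
Slack constraints have shadow price 0 (complementary slackness).
The binding rows give the dual system: 4·y_paper + 4·y_ink = 28 and 5·y_paper + 4·y_ink = 31.
This yields shadow prices y_paper = 3, y_ink = 4.
Shadow price of ink = 4.

4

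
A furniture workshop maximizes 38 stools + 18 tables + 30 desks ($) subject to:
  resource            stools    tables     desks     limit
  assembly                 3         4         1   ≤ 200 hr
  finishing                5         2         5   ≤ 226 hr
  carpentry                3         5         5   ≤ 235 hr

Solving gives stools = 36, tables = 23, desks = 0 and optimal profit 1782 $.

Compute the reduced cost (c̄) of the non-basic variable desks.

At the optimum: assembly uses 200 of 200 (binding); finishing uses 226 of 226 (binding); carpentry uses 223 of 235 (slack = 12).
Slack constraints have shadow price 0 (complementary slackness).
Dual feasibility on the basic columns requires 3·y_assembly + 5·y_finishing = 38, 4·y_assembly + 2·y_finishing = 18.
→ y_assembly = 1 and y_finishing = 7.
Reduced cost of desks: c₃ − yᵀa₃ = 30 − (1·1 + 7·5) = 30 − 36 = -6.

-6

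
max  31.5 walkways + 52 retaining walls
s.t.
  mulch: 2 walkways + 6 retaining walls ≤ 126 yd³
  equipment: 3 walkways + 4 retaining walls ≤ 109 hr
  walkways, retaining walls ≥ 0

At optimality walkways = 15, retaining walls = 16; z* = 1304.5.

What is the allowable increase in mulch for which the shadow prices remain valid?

37.5

Binding constraints: mulch, equipment. The basis is B = [[2,6],[3,4]] with det -10.
Per unit increase in mulch, x* moves by d = (-0.4, 0.3).
The basis stays optimal until walkways reaches 0; allowable increase = 37.5 yd³.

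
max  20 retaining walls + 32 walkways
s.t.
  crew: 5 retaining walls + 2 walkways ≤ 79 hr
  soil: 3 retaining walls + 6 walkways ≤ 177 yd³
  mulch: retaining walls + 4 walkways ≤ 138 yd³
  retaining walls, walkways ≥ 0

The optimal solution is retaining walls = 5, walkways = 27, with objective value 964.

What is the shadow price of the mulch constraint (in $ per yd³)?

At the optimum: crew uses 79 of 79 (binding); soil uses 177 of 177 (binding); mulch uses 113 of 138 (slack = 25).
By complementary slackness, y = 0 for the non-binding constraint.
Dual feasibility on the basic columns requires 5·y_crew + 3·y_soil = 20, 2·y_crew + 6·y_soil = 32.
This yields shadow prices y_crew = 1, y_soil = 5.
Shadow price of mulch = 0.

0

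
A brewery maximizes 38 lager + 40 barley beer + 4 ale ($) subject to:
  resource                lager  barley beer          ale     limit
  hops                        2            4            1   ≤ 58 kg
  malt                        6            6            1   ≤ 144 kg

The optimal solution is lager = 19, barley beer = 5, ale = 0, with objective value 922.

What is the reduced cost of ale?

At the optimum: hops uses 58 of 58 (binding); malt uses 144 of 144 (binding).
From A_Bᵀ y = c: 2·y_hops + 6·y_malt = 38; 4·y_hops + 6·y_malt = 40.
This yields shadow prices y_hops = 1, y_malt = 6.
Reduced cost of ale: c₃ − yᵀa₃ = 4 − (1·1 + 6·1) = 4 − 7 = -3.

-3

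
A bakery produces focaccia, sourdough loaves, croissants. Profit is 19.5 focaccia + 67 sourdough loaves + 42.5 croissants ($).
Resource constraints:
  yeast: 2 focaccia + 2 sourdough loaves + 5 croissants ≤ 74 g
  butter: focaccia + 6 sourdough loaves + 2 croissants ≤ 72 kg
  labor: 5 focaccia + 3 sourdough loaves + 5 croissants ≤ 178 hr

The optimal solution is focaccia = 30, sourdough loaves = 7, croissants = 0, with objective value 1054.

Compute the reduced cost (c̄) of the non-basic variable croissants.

At the optimum: yeast uses 74 of 74 (binding); butter uses 72 of 72 (binding); labor uses 171 of 178 (slack = 7).
Slack constraints have shadow price 0 (complementary slackness).
The binding rows give the dual system: 2·y_yeast + 1·y_butter = 19.5 and 2·y_yeast + 6·y_butter = 67.
This yields shadow prices y_yeast = 5, y_butter = 9.5.
Reduced cost of croissants: c₃ − yᵀa₃ = 42.5 − (5·5 + 9.5·2) = 42.5 − 44 = -1.5.

-1.5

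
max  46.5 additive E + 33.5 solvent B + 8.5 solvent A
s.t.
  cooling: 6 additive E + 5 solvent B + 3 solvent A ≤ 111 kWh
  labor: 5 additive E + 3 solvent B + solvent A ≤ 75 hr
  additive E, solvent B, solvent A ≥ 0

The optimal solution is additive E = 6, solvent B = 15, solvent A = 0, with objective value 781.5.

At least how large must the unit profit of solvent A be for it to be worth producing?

16.5

Check each constraint at x*: cooling 111/111 (tight); labor 75/75 (tight).
The binding rows give the dual system: 6·y_cooling + 5·y_labor = 46.5 and 5·y_cooling + 3·y_labor = 33.5.
Solving: y_cooling = 4, y_labor = 4.5.
solvent A enters the basis when its profit ≥ yᵀa₃ = 4·3 + 4.5·1 = 16.5.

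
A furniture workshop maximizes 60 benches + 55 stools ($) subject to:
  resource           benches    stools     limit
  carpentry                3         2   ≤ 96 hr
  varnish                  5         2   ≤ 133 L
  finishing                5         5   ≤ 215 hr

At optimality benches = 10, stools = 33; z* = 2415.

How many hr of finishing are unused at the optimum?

finishing used = 5·10 + 5·33 = 215; slack = 215 − 215 = 0.

0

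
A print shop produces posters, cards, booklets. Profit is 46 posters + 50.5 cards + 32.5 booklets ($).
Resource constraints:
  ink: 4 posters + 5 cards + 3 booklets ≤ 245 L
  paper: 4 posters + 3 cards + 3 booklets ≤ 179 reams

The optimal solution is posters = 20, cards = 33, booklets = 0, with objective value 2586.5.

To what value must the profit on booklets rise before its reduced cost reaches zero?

Check each constraint at x*: ink 245/245 (tight); paper 179/179 (tight).
Dual feasibility on the basic columns requires 4·y_ink + 4·y_paper = 46, 5·y_ink + 3·y_paper = 50.5.
This yields shadow prices y_ink = 8, y_paper = 3.5.
booklets enters the basis when its profit ≥ yᵀa₃ = 8·3 + 3.5·3 = 34.5.

34.5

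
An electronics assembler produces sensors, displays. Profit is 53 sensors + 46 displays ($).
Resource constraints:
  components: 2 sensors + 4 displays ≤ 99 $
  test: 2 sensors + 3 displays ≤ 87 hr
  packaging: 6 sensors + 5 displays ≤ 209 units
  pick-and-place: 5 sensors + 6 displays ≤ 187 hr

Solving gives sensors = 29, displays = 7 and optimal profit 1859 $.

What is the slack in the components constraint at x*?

13

components used = 2·29 + 4·7 = 86; slack = 99 − 86 = 13.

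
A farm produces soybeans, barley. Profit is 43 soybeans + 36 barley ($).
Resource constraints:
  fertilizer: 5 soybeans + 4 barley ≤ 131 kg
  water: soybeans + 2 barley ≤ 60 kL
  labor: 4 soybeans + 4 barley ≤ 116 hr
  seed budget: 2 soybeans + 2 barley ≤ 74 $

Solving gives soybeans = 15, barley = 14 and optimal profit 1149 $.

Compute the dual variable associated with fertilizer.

7

Binding: fertilizer and labor. Non-binding: water (17 unused), seed budget (16 unused).
Slack constraints have shadow price 0 (complementary slackness).
Dual feasibility on the basic columns requires 5·y_fertilizer + 4·y_labor = 43, 4·y_fertilizer + 4·y_labor = 36.
Solving: y_fertilizer = 7, y_labor = 2.
Shadow price of fertilizer = 7.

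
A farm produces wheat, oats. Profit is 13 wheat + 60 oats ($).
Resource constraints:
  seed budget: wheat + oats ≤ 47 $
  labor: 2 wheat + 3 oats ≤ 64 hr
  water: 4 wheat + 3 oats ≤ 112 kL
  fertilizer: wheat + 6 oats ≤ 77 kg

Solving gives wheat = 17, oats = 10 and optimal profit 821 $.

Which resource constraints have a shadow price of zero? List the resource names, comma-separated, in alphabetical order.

seed budget, water

seed budget: 27/47 (slack 20)
labor: 64/64 (binding)
water: 98/112 (slack 14)
fertilizer: 77/77 (binding)
By complementary slackness, a constraint with positive slack has shadow price 0 → seed budget, water.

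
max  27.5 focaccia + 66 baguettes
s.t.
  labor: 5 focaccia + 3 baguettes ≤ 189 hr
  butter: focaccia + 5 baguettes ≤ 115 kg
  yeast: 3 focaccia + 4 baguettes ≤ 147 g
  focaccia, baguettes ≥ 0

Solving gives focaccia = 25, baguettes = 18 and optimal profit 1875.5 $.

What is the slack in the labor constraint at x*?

10

labor used = 5·25 + 3·18 = 179; slack = 189 − 179 = 10.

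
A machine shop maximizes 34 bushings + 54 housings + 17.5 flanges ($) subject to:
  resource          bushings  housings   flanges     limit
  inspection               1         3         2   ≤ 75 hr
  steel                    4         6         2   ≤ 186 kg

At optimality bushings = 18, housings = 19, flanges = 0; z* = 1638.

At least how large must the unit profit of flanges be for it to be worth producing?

Check each constraint at x*: inspection 75/75 (tight); steel 186/186 (tight).
From A_Bᵀ y = c: 1·y_inspection + 4·y_steel = 34; 3·y_inspection + 6·y_steel = 54.
This yields shadow prices y_inspection = 2, y_steel = 8.
flanges enters the basis when its profit ≥ yᵀa₃ = 2·2 + 8·2 = 20.

20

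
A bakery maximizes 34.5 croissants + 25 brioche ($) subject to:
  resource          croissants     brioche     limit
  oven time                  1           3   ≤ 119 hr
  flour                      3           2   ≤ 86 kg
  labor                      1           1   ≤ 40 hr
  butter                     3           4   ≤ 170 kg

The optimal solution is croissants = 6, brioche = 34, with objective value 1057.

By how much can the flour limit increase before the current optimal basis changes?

34

Binding constraints: flour, labor. The basis is B = [[3,2],[1,1]] with det 1.
Per unit increase in flour, x* moves by d = (1, -1).
The basis stays optimal until brioche reaches 0; allowable increase = 34 kg.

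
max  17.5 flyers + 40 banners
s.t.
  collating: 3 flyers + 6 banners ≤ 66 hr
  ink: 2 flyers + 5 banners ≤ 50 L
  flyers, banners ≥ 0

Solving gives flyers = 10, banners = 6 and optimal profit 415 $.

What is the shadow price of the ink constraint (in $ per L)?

At the optimum: collating uses 66 of 66 (binding); ink uses 50 of 50 (binding).
Dual feasibility on the basic columns requires 3·y_collating + 2·y_ink = 17.5, 6·y_collating + 5·y_ink = 40.
Solving: y_collating = 2.5, y_ink = 5.
Shadow price of ink = 5.

5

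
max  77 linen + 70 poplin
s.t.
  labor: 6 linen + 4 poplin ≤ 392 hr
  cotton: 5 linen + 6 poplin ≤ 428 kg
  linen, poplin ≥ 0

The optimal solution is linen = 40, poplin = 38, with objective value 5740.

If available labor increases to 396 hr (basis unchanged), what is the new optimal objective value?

5768

Both labor and cotton are binding at x*.
The binding rows give the dual system: 6·y_labor + 5·y_cotton = 77 and 4·y_labor + 6·y_cotton = 70.
Solving: y_labor = 7, y_cotton = 7.
Δz = y_labor·Δb = 7 × (4) = 28, so new z* = 5740 + 28 = 5768.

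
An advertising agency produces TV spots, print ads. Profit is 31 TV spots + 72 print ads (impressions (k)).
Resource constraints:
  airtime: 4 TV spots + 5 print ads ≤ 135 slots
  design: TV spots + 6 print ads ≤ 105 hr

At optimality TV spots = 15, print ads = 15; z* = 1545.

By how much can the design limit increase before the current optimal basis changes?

57

Binding constraints: airtime, design. The basis is B = [[4,5],[1,6]] with det 19.
Per unit increase in design, x* moves by d = (-0.2632, 0.2105).
The basis stays optimal until TV spots reaches 0; allowable increase = 57 hr.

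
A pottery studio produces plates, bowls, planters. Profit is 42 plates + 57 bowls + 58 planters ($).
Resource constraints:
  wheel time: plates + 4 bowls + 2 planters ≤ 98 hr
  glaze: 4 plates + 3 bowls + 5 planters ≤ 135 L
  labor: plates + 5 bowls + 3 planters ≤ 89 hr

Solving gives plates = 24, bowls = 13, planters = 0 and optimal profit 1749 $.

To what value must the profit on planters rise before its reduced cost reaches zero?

63

Binding: glaze and labor. Non-binding: wheel time (22 unused).
Slack constraints have shadow price 0 (complementary slackness).
From A_Bᵀ y = c: 4·y_glaze + 1·y_labor = 42; 3·y_glaze + 5·y_labor = 57.
This yields shadow prices y_glaze = 9, y_labor = 6.
planters enters the basis when its profit ≥ yᵀa₃ = 9·5 + 6·3 = 63.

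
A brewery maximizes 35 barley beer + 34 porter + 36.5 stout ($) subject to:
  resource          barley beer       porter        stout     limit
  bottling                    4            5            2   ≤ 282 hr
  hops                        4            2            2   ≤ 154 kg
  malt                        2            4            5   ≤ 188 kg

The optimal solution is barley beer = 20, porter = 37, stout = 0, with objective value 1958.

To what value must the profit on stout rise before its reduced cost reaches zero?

39.5

Check each constraint at x*: bottling 265/282 (slack 17); hops 154/154 (tight); malt 188/188 (tight).
Slack constraints have shadow price 0 (complementary slackness).
From A_Bᵀ y = c: 4·y_hops + 2·y_malt = 35; 2·y_hops + 4·y_malt = 34.
This yields shadow prices y_hops = 6, y_malt = 5.5.
stout enters the basis when its profit ≥ yᵀa₃ = 6·2 + 5.5·5 = 39.5.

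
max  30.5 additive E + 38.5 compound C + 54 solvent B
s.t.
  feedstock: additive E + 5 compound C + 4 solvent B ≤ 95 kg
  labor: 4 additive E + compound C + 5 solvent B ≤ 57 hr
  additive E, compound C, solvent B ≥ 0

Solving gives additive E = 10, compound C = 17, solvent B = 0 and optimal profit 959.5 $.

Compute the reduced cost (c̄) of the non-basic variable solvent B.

-2

Both feedstock and labor are binding at x*.
From A_Bᵀ y = c: 1·y_feedstock + 4·y_labor = 30.5; 5·y_feedstock + 1·y_labor = 38.5.
→ y_feedstock = 6.5 and y_labor = 6.
Reduced cost of solvent B: c₃ − yᵀa₃ = 54 − (6.5·4 + 6·5) = 54 − 56 = -2.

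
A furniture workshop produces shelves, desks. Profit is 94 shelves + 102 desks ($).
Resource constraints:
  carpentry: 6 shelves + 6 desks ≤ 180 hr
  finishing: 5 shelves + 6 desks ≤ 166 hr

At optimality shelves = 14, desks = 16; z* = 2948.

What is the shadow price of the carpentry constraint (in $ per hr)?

Both carpentry and finishing are binding at x*.
Dual feasibility on the basic columns requires 6·y_carpentry + 5·y_finishing = 94, 6·y_carpentry + 6·y_finishing = 102.
This yields shadow prices y_carpentry = 9, y_finishing = 8.
Shadow price of carpentry = 9.

9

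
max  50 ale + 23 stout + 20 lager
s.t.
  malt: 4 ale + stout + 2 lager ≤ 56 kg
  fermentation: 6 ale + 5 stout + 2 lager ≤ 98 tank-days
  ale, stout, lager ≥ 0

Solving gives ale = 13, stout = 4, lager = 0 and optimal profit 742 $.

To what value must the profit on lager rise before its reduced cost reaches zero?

At the optimum: malt uses 56 of 56 (binding); fermentation uses 98 of 98 (binding).
Dual feasibility on the basic columns requires 4·y_malt + 6·y_fermentation = 50, 1·y_malt + 5·y_fermentation = 23.
→ y_malt = 8 and y_fermentation = 3.
lager enters the basis when its profit ≥ yᵀa₃ = 8·2 + 3·2 = 22.

22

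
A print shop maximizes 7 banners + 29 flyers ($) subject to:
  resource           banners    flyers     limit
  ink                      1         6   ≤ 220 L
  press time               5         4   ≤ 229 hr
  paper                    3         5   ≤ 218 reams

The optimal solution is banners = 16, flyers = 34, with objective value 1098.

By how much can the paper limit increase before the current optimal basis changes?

6.5

Binding constraints: ink, paper. The basis is B = [[1,6],[3,5]] with det -13.
Per unit increase in paper, x* moves by d = (0.4615, -0.0769).
The basis stays optimal until press time becomes binding; allowable increase = 6.5 reams.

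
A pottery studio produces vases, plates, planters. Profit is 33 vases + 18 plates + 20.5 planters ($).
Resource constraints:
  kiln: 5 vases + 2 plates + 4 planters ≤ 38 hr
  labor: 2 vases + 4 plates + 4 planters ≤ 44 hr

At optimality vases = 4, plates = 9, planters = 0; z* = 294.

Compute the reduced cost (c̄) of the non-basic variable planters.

Check each constraint at x*: kiln 38/38 (tight); labor 44/44 (tight).
Dual feasibility on the basic columns requires 5·y_kiln + 2·y_labor = 33, 2·y_kiln + 4·y_labor = 18.
Solving: y_kiln = 6, y_labor = 1.5.
Reduced cost of planters: c₃ − yᵀa₃ = 20.5 − (6·4 + 1.5·4) = 20.5 − 30 = -9.5.

-9.5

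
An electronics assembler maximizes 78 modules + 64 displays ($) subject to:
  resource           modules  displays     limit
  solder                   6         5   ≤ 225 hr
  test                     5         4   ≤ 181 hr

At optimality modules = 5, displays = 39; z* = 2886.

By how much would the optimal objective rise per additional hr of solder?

8

Both solder and test are binding at x*.
From A_Bᵀ y = c: 6·y_solder + 5·y_test = 78; 5·y_solder + 4·y_test = 64.
→ y_solder = 8 and y_test = 6.
Shadow price of solder = 8.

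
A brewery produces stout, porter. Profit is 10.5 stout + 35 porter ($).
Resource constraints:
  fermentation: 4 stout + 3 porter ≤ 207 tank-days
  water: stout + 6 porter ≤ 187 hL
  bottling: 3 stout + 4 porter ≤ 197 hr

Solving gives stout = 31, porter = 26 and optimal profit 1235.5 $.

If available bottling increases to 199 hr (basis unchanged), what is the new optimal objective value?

At the optimum: fermentation uses 202 of 207 (slack = 5); water uses 187 of 187 (binding); bottling uses 197 of 197 (binding).
By complementary slackness, y = 0 for the non-binding constraint.
Dual feasibility on the basic columns requires 1·y_water + 3·y_bottling = 10.5, 6·y_water + 4·y_bottling = 35.
Solving: y_water = 4.5, y_bottling = 2.
Δz = y_bottling·Δb = 2 × (2) = 4, so new z* = 1235.5 + 4 = 1239.5.

1239.5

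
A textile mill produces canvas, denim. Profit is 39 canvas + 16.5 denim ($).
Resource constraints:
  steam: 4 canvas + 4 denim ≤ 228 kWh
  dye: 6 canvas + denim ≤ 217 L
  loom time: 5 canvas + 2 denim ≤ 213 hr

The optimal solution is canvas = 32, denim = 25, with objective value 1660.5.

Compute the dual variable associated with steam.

3

Binding: steam and dye. Non-binding: loom time (3 unused).
Slack constraints have shadow price 0 (complementary slackness).
Dual feasibility on the basic columns requires 4·y_steam + 6·y_dye = 39, 4·y_steam + 1·y_dye = 16.5.
Solving: y_steam = 3, y_dye = 4.5.
Shadow price of steam = 3.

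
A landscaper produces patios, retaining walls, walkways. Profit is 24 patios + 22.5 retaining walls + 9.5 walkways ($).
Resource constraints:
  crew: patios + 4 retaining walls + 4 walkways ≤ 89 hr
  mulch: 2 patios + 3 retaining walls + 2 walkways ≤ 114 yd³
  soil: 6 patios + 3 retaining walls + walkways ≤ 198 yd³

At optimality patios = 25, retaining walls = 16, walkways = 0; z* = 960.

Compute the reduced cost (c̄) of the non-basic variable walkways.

Check each constraint at x*: crew 89/89 (tight); mulch 98/114 (slack 16); soil 198/198 (tight).
Slack constraints have shadow price 0 (complementary slackness).
From A_Bᵀ y = c: 1·y_crew + 6·y_soil = 24; 4·y_crew + 3·y_soil = 22.5.
Solving: y_crew = 3, y_soil = 3.5.
Reduced cost of walkways: c₃ − yᵀa₃ = 9.5 − (3·4 + 3.5·1) = 9.5 − 15.5 = -6.

-6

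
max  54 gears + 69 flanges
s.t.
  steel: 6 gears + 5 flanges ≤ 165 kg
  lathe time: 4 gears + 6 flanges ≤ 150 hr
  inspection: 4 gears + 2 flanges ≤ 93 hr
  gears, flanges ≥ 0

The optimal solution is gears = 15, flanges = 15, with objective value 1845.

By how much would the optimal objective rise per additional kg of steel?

3

Check each constraint at x*: steel 165/165 (tight); lathe time 150/150 (tight); inspection 90/93 (slack 3).
By complementary slackness, y = 0 for the non-binding constraint.
The binding rows give the dual system: 6·y_steel + 4·y_lathe time = 54 and 5·y_steel + 6·y_lathe time = 69.
This yields shadow prices y_steel = 3, y_lathe time = 9.
Shadow price of steel = 3.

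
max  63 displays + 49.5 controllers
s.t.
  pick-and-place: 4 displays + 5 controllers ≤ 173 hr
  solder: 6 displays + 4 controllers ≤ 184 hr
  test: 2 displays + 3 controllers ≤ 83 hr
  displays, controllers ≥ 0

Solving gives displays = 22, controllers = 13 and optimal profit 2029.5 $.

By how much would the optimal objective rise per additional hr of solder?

At the optimum: pick-and-place uses 153 of 173 (slack = 20); solder uses 184 of 184 (binding); test uses 83 of 83 (binding).
Since pick-and-place is not tight, its dual is 0.
Dual feasibility on the basic columns requires 6·y_solder + 2·y_test = 63, 4·y_solder + 3·y_test = 49.5.
Solving: y_solder = 9, y_test = 4.5.
Shadow price of solder = 9.

9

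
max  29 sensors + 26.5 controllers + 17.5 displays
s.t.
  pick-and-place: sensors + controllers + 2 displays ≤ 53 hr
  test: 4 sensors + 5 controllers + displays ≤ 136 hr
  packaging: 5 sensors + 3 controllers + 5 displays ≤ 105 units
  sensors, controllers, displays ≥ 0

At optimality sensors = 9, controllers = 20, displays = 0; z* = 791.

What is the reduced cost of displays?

-1

At the optimum: pick-and-place uses 29 of 53 (slack = 24); test uses 136 of 136 (binding); packaging uses 105 of 105 (binding).
By complementary slackness, y = 0 for the non-binding constraint.
The binding rows give the dual system: 4·y_test + 5·y_packaging = 29 and 5·y_test + 3·y_packaging = 26.5.
→ y_test = 3.5 and y_packaging = 3.
Reduced cost of displays: c₃ − yᵀa₃ = 17.5 − (3.5·1 + 3·5) = 17.5 − 18.5 = -1.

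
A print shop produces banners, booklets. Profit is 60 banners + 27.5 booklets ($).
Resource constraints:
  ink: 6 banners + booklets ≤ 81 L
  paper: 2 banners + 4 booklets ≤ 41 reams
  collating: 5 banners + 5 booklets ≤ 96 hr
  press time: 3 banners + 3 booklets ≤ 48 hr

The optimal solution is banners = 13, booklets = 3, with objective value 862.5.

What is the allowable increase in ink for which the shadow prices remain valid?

15

Binding constraints: ink, press time. The basis is B = [[6,1],[3,3]] with det 15.
Per unit increase in ink, x* moves by d = (0.2, -0.2).
The basis stays optimal until booklets reaches 0; allowable increase = 15 L.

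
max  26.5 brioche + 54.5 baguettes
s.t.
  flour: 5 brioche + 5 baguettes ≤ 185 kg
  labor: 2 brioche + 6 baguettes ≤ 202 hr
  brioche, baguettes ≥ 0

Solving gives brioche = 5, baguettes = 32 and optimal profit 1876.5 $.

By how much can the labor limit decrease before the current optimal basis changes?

Binding constraints: flour, labor. The basis is B = [[5,5],[2,6]] with det 20.
Per unit decrease in labor, x* moves by d = (0.25, -0.25).
The basis stays optimal until baguettes reaches 0; allowable decrease = 128 hr.

128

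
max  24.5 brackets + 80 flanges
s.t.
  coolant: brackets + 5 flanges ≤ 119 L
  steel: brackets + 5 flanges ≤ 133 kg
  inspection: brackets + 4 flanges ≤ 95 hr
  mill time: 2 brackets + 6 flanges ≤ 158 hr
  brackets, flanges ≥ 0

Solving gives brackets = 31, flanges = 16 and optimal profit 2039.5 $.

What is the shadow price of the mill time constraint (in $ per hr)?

At the optimum: coolant uses 111 of 119 (slack = 8); steel uses 111 of 133 (slack = 22); inspection uses 95 of 95 (binding); mill time uses 158 of 158 (binding).
Since coolant, steel are not tight, their duals are 0.
The binding rows give the dual system: 1·y_inspection + 2·y_mill time = 24.5 and 4·y_inspection + 6·y_mill time = 80.
Solving: y_inspection = 6.5, y_mill time = 9.
Shadow price of mill time = 9.

9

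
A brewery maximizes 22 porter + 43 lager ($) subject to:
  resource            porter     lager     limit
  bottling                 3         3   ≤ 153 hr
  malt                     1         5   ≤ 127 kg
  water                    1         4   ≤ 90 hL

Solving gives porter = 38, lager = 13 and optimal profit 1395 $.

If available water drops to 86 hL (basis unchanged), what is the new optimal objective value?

Check each constraint at x*: bottling 153/153 (tight); malt 103/127 (slack 24); water 90/90 (tight).
Slack constraints have shadow price 0 (complementary slackness).
The binding rows give the dual system: 3·y_bottling + 1·y_water = 22 and 3·y_bottling + 4·y_water = 43.
Solving: y_bottling = 5, y_water = 7.
Δz = y_water·Δb = 7 × (-4) = -28, so new z* = 1395 − 28 = 1367.

1367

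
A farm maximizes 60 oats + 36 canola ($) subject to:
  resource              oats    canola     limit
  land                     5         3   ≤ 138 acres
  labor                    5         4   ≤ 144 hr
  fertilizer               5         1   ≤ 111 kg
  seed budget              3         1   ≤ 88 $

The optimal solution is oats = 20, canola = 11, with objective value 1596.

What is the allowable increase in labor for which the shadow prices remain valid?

Binding constraints: labor, fertilizer. The basis is B = [[5,4],[5,1]] with det -15.
Per unit increase in labor, x* moves by d = (-0.0667, 0.3333).
The basis stays optimal until land becomes binding; allowable increase = 7.5 hr.

7.5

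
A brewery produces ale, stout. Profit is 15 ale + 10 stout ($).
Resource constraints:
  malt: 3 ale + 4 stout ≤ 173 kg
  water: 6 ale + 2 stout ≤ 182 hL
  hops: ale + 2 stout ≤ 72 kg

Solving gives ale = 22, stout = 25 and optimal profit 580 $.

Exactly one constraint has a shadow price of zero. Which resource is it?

malt: 166/173 (slack 7)
water: 182/182 (binding)
hops: 72/72 (binding)
By complementary slackness, a constraint with positive slack has shadow price 0 → malt.

malt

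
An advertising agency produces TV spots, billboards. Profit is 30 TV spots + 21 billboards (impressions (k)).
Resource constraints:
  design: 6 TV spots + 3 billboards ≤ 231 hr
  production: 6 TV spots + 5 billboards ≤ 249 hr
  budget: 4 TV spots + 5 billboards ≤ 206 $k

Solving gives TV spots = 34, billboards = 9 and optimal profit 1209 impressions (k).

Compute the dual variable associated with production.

3

Check each constraint at x*: design 231/231 (tight); production 249/249 (tight); budget 181/206 (slack 25).
Since budget is not tight, its dual is 0.
Dual feasibility on the basic columns requires 6·y_design + 6·y_production = 30, 3·y_design + 5·y_production = 21.
This yields shadow prices y_design = 2, y_production = 3.
Shadow price of production = 3.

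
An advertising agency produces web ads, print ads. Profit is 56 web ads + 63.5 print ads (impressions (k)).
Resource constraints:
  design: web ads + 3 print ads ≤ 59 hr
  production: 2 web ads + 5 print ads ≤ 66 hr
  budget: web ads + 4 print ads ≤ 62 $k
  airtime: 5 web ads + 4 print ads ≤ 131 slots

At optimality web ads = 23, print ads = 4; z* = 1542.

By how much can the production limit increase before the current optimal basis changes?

24.4375

Binding constraints: production, airtime. The basis is B = [[2,5],[5,4]] with det -17.
Per unit increase in production, x* moves by d = (-0.2353, 0.2941).
The basis stays optimal until budget becomes binding; allowable increase = 24.4375 hr.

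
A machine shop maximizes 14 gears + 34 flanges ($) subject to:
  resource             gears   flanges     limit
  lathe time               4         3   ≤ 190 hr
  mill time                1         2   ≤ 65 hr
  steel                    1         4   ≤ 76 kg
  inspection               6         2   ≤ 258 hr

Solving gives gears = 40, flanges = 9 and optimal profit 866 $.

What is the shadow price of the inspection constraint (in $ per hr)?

Check each constraint at x*: lathe time 187/190 (slack 3); mill time 58/65 (slack 7); steel 76/76 (tight); inspection 258/258 (tight).
By complementary slackness, y = 0 for the non-binding constraints.
The binding rows give the dual system: 1·y_steel + 6·y_inspection = 14 and 4·y_steel + 2·y_inspection = 34.
This yields shadow prices y_steel = 8, y_inspection = 1.
Shadow price of inspection = 1.

1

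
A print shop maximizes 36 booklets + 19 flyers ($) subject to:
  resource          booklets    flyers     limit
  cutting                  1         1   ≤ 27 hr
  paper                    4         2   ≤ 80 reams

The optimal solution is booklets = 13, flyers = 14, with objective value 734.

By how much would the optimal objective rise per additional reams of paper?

8.5

Both cutting and paper are binding at x*.
The binding rows give the dual system: 1·y_cutting + 4·y_paper = 36 and 1·y_cutting + 2·y_paper = 19.
→ y_cutting = 2 and y_paper = 8.5.
Shadow price of paper = 8.5.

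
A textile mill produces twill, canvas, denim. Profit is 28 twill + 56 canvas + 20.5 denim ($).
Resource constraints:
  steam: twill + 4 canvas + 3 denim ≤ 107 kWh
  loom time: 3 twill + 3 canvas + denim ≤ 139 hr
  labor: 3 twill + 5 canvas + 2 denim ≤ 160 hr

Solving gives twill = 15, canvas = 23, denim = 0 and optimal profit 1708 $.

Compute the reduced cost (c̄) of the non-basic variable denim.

-7.5

At the optimum: steam uses 107 of 107 (binding); loom time uses 114 of 139 (slack = 25); labor uses 160 of 160 (binding).
Since loom time is not tight, its dual is 0.
The binding rows give the dual system: 1·y_steam + 3·y_labor = 28 and 4·y_steam + 5·y_labor = 56.
Solving: y_steam = 4, y_labor = 8.
Reduced cost of denim: c₃ − yᵀa₃ = 20.5 − (4·3 + 8·2) = 20.5 − 28 = -7.5.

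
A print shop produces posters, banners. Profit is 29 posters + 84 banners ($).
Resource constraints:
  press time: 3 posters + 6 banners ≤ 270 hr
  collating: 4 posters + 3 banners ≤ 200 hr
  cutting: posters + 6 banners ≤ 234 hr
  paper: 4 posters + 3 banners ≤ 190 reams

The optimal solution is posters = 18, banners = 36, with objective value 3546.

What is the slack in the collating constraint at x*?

20

collating used = 4·18 + 3·36 = 180; slack = 200 − 180 = 20.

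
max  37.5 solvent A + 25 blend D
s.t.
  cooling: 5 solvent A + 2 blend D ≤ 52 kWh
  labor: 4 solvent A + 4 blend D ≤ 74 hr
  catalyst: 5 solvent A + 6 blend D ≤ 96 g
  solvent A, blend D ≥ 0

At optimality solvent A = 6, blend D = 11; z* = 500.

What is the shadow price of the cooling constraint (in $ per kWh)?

5

At the optimum: cooling uses 52 of 52 (binding); labor uses 68 of 74 (slack = 6); catalyst uses 96 of 96 (binding).
Slack constraints have shadow price 0 (complementary slackness).
Dual feasibility on the basic columns requires 5·y_cooling + 5·y_catalyst = 37.5, 2·y_cooling + 6·y_catalyst = 25.
Solving: y_cooling = 5, y_catalyst = 2.5.
Shadow price of cooling = 5.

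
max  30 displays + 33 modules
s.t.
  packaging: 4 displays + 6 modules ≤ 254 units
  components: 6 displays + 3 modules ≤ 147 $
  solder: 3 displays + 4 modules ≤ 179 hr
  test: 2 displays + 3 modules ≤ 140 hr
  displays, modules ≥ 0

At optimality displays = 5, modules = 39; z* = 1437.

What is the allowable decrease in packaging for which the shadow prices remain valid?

Binding constraints: packaging, components. The basis is B = [[4,6],[6,3]] with det -24.
Per unit decrease in packaging, x* moves by d = (0.125, -0.25).
The basis stays optimal until modules reaches 0; allowable decrease = 156 units.

156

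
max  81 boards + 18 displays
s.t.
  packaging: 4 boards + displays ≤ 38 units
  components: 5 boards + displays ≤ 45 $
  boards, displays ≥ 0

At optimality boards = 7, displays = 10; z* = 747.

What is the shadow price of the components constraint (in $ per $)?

At the optimum: packaging uses 38 of 38 (binding); components uses 45 of 45 (binding).
From A_Bᵀ y = c: 4·y_packaging + 5·y_components = 81; 1·y_packaging + 1·y_components = 18.
This yields shadow prices y_packaging = 9, y_components = 9.
Shadow price of components = 9.

9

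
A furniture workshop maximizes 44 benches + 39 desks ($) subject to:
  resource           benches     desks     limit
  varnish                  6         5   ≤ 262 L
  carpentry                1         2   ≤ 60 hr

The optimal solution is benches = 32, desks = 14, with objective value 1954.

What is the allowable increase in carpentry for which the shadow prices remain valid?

Binding constraints: varnish, carpentry. The basis is B = [[6,5],[1,2]] with det 7.
Per unit increase in carpentry, x* moves by d = (-0.7143, 0.8571).
The basis stays optimal until benches reaches 0; allowable increase = 44.8 hr.

44.8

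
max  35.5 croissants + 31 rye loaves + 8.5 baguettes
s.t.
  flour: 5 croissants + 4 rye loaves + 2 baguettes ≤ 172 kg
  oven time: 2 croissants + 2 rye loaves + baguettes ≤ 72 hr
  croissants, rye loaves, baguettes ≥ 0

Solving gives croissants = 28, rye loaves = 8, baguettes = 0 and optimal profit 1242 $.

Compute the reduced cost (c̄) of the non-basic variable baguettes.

-7

At the optimum: flour uses 172 of 172 (binding); oven time uses 72 of 72 (binding).
Dual feasibility on the basic columns requires 5·y_flour + 2·y_oven time = 35.5, 4·y_flour + 2·y_oven time = 31.
Solving: y_flour = 4.5, y_oven time = 6.5.
Reduced cost of baguettes: c₃ − yᵀa₃ = 8.5 − (4.5·2 + 6.5·1) = 8.5 − 15.5 = -7.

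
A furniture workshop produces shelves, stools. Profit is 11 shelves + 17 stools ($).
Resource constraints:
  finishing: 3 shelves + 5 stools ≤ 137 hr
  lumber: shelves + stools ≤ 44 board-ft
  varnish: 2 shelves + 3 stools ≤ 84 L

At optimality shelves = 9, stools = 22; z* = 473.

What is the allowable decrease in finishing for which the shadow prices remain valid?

Binding constraints: finishing, varnish. The basis is B = [[3,5],[2,3]] with det -1.
Per unit decrease in finishing, x* moves by d = (3, -2).
The basis stays optimal until stools reaches 0; allowable decrease = 11 hr.

11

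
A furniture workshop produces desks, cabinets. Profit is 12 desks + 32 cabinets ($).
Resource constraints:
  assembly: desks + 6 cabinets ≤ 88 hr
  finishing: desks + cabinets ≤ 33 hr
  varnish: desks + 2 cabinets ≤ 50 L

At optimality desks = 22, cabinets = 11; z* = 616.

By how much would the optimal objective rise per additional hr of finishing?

8

At the optimum: assembly uses 88 of 88 (binding); finishing uses 33 of 33 (binding); varnish uses 44 of 50 (slack = 6).
Since varnish is not tight, its dual is 0.
The binding rows give the dual system: 1·y_assembly + 1·y_finishing = 12 and 6·y_assembly + 1·y_finishing = 32.
Solving: y_assembly = 4, y_finishing = 8.
Shadow price of finishing = 8.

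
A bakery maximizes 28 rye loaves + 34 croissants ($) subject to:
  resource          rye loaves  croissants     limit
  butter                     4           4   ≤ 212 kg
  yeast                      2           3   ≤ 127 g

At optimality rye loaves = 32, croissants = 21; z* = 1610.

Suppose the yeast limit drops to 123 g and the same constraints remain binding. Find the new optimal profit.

Both butter and yeast are binding at x*.
The binding rows give the dual system: 4·y_butter + 2·y_yeast = 28 and 4·y_butter + 3·y_yeast = 34.
Solving: y_butter = 4, y_yeast = 6.
Δz = y_yeast·Δb = 6 × (-4) = -24, so new z* = 1610 − 24 = 1586.

1586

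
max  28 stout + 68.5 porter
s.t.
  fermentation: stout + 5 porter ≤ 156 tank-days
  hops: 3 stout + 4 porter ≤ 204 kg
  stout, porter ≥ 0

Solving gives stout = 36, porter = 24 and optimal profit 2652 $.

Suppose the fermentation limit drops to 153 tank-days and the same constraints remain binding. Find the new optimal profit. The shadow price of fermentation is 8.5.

2626.5

Δb = -3, so new z* = 2652 + (8.5)·(-3) = 2652 − 25.5 = 2626.5.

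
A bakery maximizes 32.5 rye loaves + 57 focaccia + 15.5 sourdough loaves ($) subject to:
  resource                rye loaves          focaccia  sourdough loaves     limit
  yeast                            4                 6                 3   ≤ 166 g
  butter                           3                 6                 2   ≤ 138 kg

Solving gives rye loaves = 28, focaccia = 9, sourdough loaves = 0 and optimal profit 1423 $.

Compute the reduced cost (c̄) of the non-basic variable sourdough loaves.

-7.5

Check each constraint at x*: yeast 166/166 (tight); butter 138/138 (tight).
Dual feasibility on the basic columns requires 4·y_yeast + 3·y_butter = 32.5, 6·y_yeast + 6·y_butter = 57.
This yields shadow prices y_yeast = 4, y_butter = 5.5.
Reduced cost of sourdough loaves: c₃ − yᵀa₃ = 15.5 − (4·3 + 5.5·2) = 15.5 − 23 = -7.5.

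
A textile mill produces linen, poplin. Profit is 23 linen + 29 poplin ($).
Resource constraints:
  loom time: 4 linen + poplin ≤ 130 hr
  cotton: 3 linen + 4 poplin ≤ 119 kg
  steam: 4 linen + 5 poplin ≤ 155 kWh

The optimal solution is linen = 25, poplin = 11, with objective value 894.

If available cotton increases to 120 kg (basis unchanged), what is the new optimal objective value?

At the optimum: loom time uses 111 of 130 (slack = 19); cotton uses 119 of 119 (binding); steam uses 155 of 155 (binding).
By complementary slackness, y = 0 for the non-binding constraint.
Dual feasibility on the basic columns requires 3·y_cotton + 4·y_steam = 23, 4·y_cotton + 5·y_steam = 29.
Solving: y_cotton = 1, y_steam = 5.
Δz = y_cotton·Δb = 1 × (1) = 1, so new z* = 894 + 1 = 895.

895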